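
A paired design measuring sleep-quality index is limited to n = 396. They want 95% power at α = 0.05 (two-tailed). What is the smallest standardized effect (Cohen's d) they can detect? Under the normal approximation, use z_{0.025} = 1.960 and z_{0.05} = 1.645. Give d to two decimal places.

d_min ≈ 0.18

For a single sample (or paired design) of n = 396: d_min = (z_{α/2} + z_β)/√n.
z-sum = 1.960 + 1.645 = 3.605.
d_min = 3.605 / √396 = 3.605 / 19.900 = 0.181.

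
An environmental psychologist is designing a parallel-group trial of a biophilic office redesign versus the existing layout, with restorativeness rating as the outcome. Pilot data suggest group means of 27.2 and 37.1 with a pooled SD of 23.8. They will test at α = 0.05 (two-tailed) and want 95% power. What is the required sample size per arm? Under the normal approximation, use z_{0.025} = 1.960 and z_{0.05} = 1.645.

n = 151 per group

Cohen's d = |M₁ − M₂| / SD_pooled = |27.2 − 37.1| / 23.8 = 9.9 / 23.8 = 0.416.
For two independent groups with equal n: n = 2·((z_{α/2} + z_β) / d)².
z_{α/2} + z_β = 1.960 + 1.645 = 3.605.
n = 2 × (3.605 / 0.416)² = 2 × 8.666² = 2 × 75.10 = 150.2.
Round up to the next whole participant.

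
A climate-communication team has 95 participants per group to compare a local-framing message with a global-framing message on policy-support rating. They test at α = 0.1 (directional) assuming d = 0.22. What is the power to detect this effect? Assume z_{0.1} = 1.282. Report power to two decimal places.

For two equal groups, power = Φ(d·√(n/2) − z_{α}).
d·√(n/2) = 0.22 × √(95/2) = 0.22 × 6.892 = 1.516.
z_β = 1.516 − 1.282 = 0.234.
Power = Φ(0.234) = 0.593.

power ≈ 0.59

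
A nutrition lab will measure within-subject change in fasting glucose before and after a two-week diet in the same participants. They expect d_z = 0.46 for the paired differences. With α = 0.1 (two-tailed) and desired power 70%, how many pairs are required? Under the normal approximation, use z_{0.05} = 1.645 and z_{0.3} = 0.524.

n = 23 pairs

For a paired (one-sample on differences) test: n = ((z_{α/2} + z_β) / d)².
z_{α/2} + z_β = 1.645 + 0.524 = 2.169.
n = (2.169 / 0.46)² = 4.715² = 22.23.
Round up.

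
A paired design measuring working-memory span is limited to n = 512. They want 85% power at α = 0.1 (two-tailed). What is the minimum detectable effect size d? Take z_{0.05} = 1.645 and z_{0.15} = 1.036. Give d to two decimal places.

For a single sample (or paired design) of n = 512: d_min = (z_{α/2} + z_β)/√n.
z-sum = 1.645 + 1.036 = 2.681.
d_min = 2.681 / √512 = 2.681 / 22.627 = 0.118.

d_min ≈ 0.12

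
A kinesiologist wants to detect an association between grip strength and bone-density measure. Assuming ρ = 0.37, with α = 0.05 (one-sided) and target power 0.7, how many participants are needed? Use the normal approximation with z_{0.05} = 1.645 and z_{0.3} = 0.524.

Fisher's z: C = ½·ln((1+r)/(1−r)) = ½·ln(2.1746) = 0.3884.
n = ((z_{α} + z_β)/C)² + 3.
(1.645 + 0.524) / 0.3884 = 2.169 / 0.3884 = 5.584.
n = 5.584² + 3 = 31.19 + 3 = 34.2.
Round up.

n = 35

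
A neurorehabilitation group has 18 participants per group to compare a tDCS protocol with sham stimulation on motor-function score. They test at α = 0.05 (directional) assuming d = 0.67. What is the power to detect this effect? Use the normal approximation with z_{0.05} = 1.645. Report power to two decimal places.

power ≈ 0.64

For two equal groups, power = Φ(d·√(n/2) − z_{α}).
d·√(n/2) = 0.67 × √(18/2) = 0.67 × 3.000 = 2.010.
z_β = 2.010 − 1.645 = 0.365.
Power = Φ(0.365) = 0.642.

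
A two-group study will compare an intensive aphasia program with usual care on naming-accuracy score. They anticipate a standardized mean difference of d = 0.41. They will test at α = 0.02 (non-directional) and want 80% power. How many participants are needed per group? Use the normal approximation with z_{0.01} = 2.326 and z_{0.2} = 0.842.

n = 120 per group

For two independent groups with equal n: n = 2·((z_{α/2} + z_β) / d)².
z_{α/2} + z_β = 2.326 + 0.842 = 3.168.
n = 2 × (3.168 / 0.41)² = 2 × 7.727² = 2 × 59.70 = 119.4.
Round up to the next whole participant.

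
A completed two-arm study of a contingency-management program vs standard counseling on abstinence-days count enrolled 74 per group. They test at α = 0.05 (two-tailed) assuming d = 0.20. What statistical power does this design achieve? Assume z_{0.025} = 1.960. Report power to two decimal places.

For two equal groups, power = Φ(d·√(n/2) − z_{α/2}).
d·√(n/2) = 0.20 × √(74/2) = 0.20 × 6.083 = 1.217.
z_β = 1.217 − 1.960 = -0.743.
Power = Φ(-0.743) = 0.229.

power ≈ 0.23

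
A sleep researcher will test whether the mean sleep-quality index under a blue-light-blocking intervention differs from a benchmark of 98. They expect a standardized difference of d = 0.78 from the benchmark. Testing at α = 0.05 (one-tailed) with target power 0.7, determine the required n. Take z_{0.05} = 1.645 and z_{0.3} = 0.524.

For a one-sample test: n = ((z_{α} + z_β) / d)².
z_{α} + z_β = 1.645 + 0.524 = 2.169.
n = (2.169 / 0.78)² = 2.781² = 7.73.
Round up.

n = 8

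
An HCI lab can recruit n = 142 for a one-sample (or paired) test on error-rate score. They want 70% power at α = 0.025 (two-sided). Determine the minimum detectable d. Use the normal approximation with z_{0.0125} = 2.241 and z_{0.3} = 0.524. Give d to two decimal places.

For a single sample (or paired design) of n = 142: d_min = (z_{α/2} + z_β)/√n.
z-sum = 2.241 + 0.524 = 2.765.
d_min = 2.765 / √142 = 2.765 / 11.916 = 0.232.

d_min ≈ 0.23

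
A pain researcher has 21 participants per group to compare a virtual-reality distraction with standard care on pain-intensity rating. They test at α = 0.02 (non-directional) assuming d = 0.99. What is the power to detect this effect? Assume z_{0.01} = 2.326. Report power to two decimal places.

power ≈ 0.81

For two equal groups, power = Φ(d·√(n/2) − z_{α/2}).
d·√(n/2) = 0.99 × √(21/2) = 0.99 × 3.240 = 3.208.
z_β = 3.208 − 2.326 = 0.882.
Power = Φ(0.882) = 0.811.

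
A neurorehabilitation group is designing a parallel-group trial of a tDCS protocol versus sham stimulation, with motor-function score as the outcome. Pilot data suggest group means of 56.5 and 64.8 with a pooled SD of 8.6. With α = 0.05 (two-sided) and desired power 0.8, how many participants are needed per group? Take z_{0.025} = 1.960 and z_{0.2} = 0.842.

n = 17 per group

Cohen's d = |M₁ − M₂| / SD_pooled = |56.5 − 64.8| / 8.6 = 8.3 / 8.6 = 0.965.
For two independent groups with equal n: n = 2·((z_{α/2} + z_β) / d)².
z_{α/2} + z_β = 1.960 + 0.842 = 2.802.
n = 2 × (2.802 / 0.965)² = 2 × 2.904² = 2 × 8.43 = 16.9.
Round up to the next whole participant.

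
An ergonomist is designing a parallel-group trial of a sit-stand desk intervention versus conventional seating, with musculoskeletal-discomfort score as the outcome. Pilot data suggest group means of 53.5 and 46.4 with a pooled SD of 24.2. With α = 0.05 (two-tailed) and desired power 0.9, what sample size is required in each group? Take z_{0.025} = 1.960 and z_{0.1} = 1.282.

Cohen's d = |M₁ − M₂| / SD_pooled = |53.5 − 46.4| / 24.2 = 7.1 / 24.2 = 0.293.
For two independent groups with equal n: n = 2·((z_{α/2} + z_β) / d)².
z_{α/2} + z_β = 1.960 + 1.282 = 3.242.
n = 2 × (3.242 / 0.293)² = 2 × 11.065² = 2 × 122.43 = 244.9.
Round up to the next whole participant.

n = 245 per group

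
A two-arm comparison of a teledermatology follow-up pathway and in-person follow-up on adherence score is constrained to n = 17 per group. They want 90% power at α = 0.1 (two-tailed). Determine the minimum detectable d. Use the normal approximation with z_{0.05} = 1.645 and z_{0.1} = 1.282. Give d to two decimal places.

For two independent groups of n = 17 each: d_min = (z_{α/2} + z_β)·√(2/n).
z-sum = 1.645 + 1.282 = 2.927.
d_min = 2.927 × √(2/17) = 2.927 × 0.3430 = 1.004.

d_min ≈ 1.00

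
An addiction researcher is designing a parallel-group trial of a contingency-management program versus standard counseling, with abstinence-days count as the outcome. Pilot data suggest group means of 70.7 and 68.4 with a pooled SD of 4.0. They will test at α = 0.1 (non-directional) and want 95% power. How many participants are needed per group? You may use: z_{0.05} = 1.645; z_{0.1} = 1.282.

Cohen's d = |M₁ − M₂| / SD_pooled = |70.7 − 68.4| / 4.0 = 2.3 / 4.0 = 0.575.
For two independent groups with equal n: n = 2·((z_{α/2} + z_β) / d)².
z_{α/2} + z_β = 1.645 + 1.645 = 3.290.
n = 2 × (3.290 / 0.575)² = 2 × 5.722² = 2 × 32.74 = 65.5.
Round up to the next whole participant.

n = 66 per group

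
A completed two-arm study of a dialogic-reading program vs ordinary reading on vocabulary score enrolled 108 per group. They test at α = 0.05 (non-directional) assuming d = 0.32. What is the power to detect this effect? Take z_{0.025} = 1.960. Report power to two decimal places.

power ≈ 0.65

For two equal groups, power = Φ(d·√(n/2) − z_{α/2}).
d·√(n/2) = 0.32 × √(108/2) = 0.32 × 7.348 = 2.352.
z_β = 2.352 − 1.960 = 0.392.
Power = Φ(0.392) = 0.652.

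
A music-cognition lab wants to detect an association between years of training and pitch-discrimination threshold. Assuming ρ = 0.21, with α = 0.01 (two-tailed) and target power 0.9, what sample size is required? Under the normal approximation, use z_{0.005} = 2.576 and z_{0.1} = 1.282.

Fisher's z: C = ½·ln((1+r)/(1−r)) = ½·ln(1.5316) = 0.2132.
n = ((z_{α/2} + z_β)/C)² + 3.
(2.576 + 1.282) / 0.2132 = 3.858 / 0.2132 = 18.096.
n = 18.096² + 3 = 327.45 + 3 = 330.5.
Round up.

n = 331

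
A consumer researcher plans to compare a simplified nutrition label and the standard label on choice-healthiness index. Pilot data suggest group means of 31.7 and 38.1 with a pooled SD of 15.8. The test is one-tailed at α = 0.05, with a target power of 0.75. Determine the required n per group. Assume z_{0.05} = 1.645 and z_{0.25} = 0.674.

Cohen's d = |M₁ − M₂| / SD_pooled = |31.7 − 38.1| / 15.8 = 6.4 / 15.8 = 0.405.
For two independent groups with equal n: n = 2·((z_{α} + z_β) / d)².
z_{α} + z_β = 1.645 + 0.674 = 2.319.
n = 2 × (2.319 / 0.405)² = 2 × 5.726² = 2 × 32.79 = 65.6.
Round up to the next whole participant.

n = 66 per group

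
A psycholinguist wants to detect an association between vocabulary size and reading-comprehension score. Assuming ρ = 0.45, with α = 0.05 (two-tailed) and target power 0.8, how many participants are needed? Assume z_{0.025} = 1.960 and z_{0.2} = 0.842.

Fisher's z: C = ½·ln((1+r)/(1−r)) = ½·ln(2.6364) = 0.4847.
n = ((z_{α/2} + z_β)/C)² + 3.
(1.960 + 0.842) / 0.4847 = 2.802 / 0.4847 = 5.781.
n = 5.781² + 3 = 33.42 + 3 = 36.4.
Round up.

n = 37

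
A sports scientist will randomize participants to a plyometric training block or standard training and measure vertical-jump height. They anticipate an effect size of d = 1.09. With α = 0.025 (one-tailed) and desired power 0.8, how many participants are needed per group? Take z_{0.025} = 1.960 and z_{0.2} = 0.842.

n = 14 per group

For two independent groups with equal n: n = 2·((z_{α} + z_β) / d)².
z_{α} + z_β = 1.960 + 0.842 = 2.802.
n = 2 × (2.802 / 1.09)² = 2 × 2.571² = 2 × 6.61 = 13.2.
Round up to the next whole participant.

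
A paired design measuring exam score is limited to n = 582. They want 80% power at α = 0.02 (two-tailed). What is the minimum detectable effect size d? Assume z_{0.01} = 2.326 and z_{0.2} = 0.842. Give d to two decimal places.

For a single sample (or paired design) of n = 582: d_min = (z_{α/2} + z_β)/√n.
z-sum = 2.326 + 0.842 = 3.168.
d_min = 3.168 / √582 = 3.168 / 24.125 = 0.131.

d_min ≈ 0.13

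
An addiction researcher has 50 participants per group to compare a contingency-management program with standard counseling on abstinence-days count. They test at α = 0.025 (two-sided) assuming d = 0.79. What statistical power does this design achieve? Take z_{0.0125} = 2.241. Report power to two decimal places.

For two equal groups, power = Φ(d·√(n/2) − z_{α/2}).
d·√(n/2) = 0.79 × √(50/2) = 0.79 × 5.000 = 3.950.
z_β = 3.950 − 2.241 = 1.709.
Power = Φ(1.709) = 0.956.

power ≈ 0.96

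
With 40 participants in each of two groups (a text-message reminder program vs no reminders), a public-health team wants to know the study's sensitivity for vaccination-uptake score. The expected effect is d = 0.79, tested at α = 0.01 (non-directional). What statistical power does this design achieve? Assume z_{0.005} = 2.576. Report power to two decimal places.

For two equal groups, power = Φ(d·√(n/2) − z_{α/2}).
d·√(n/2) = 0.79 × √(40/2) = 0.79 × 4.472 = 3.533.
z_β = 3.533 − 2.576 = 0.957.
Power = Φ(0.957) = 0.831.

power ≈ 0.83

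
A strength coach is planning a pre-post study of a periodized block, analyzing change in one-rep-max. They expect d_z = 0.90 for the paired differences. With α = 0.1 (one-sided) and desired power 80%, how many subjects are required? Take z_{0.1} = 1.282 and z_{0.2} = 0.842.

For a paired (one-sample on differences) test: n = ((z_{α} + z_β) / d)².
z_{α} + z_β = 1.282 + 0.842 = 2.124.
n = (2.124 / 0.90)² = 2.360² = 5.57.
Round up.

n = 6 pairs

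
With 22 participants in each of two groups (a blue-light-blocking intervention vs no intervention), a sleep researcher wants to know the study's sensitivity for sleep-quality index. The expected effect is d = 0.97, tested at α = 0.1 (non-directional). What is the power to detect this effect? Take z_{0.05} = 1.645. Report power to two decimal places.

For two equal groups, power = Φ(d·√(n/2) − z_{α/2}).
d·√(n/2) = 0.97 × √(22/2) = 0.97 × 3.317 = 3.217.
z_β = 3.217 − 1.645 = 1.572.
Power = Φ(1.572) = 0.942.

power ≈ 0.94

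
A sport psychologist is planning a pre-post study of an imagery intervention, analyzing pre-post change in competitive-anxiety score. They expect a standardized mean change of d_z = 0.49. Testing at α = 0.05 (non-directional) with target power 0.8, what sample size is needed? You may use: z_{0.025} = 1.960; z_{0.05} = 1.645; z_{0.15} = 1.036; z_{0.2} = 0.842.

For a paired (one-sample on differences) test: n = ((z_{α/2} + z_β) / d)².
z_{α/2} + z_β = 1.960 + 0.842 = 2.802.
n = (2.802 / 0.49)² = 5.718² = 32.70.
Round up.

n = 33 pairs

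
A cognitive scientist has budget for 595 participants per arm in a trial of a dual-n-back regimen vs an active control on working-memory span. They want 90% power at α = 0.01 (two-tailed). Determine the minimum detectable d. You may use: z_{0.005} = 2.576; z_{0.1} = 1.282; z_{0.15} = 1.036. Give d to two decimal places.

d_min ≈ 0.22

For two independent groups of n = 595 each: d_min = (z_{α/2} + z_β)·√(2/n).
z-sum = 2.576 + 1.282 = 3.858.
d_min = 3.858 × √(2/595) = 3.858 × 0.0580 = 0.224.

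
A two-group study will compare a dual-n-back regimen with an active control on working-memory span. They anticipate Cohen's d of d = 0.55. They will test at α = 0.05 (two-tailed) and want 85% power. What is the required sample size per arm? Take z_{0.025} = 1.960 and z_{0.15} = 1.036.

For two independent groups with equal n: n = 2·((z_{α/2} + z_β) / d)².
z_{α/2} + z_β = 1.960 + 1.036 = 2.996.
n = 2 × (2.996 / 0.55)² = 2 × 5.447² = 2 × 29.67 = 59.3.
Round up to the next whole participant.

n = 60 per group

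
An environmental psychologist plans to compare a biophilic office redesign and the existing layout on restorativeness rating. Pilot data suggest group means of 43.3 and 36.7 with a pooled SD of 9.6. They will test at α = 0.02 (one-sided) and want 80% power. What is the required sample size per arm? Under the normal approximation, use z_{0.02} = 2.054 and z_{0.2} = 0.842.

Cohen's d = |M₁ − M₂| / SD_pooled = |43.3 − 36.7| / 9.6 = 6.6 / 9.6 = 0.687.
For two independent groups with equal n: n = 2·((z_{α} + z_β) / d)².
z_{α} + z_β = 2.054 + 0.842 = 2.896.
n = 2 × (2.896 / 0.687)² = 2 × 4.215² = 2 × 17.77 = 35.5.
Round up to the next whole participant.

n = 36 per group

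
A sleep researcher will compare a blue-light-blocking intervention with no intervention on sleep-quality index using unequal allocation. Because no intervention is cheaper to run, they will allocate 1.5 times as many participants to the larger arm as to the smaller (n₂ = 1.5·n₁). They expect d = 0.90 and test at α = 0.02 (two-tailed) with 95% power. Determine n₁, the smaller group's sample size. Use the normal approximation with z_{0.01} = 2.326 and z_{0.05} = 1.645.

With allocation ratio k = n₂/n₁ = 1.5, Var(x̄₁−x̄₂) = σ²(1/n₁ + 1/(k·n₁)) = σ²·(k+1)/(k·n₁).
So n₁ = (1 + 1/k)·((z_{α/2} + z_β)/d)² = 1.667 × (3.971/0.90)².
n₁ = 1.667 × 19.47 = 32.4.
Round up: n₁ = 33, giving n₂ = ⌈1.5 × 33⌉ = ⌈49.5⌉ = 50.

n₁ = 33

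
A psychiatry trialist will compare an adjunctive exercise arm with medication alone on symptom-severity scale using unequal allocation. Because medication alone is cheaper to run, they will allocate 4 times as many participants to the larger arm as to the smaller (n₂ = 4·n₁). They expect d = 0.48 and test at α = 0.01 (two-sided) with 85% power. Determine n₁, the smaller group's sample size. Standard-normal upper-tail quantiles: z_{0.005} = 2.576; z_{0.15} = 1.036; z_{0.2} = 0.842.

n₁ = 71

With allocation ratio k = n₂/n₁ = 4, Var(x̄₁−x̄₂) = σ²(1/n₁ + 1/(k·n₁)) = σ²·(k+1)/(k·n₁).
So n₁ = (1 + 1/k)·((z_{α/2} + z_β)/d)² = 1.250 × (3.612/0.48)².
n₁ = 1.250 × 56.63 = 70.8.
Round up: n₁ = 71, giving n₂ = 4 × 71 = 284.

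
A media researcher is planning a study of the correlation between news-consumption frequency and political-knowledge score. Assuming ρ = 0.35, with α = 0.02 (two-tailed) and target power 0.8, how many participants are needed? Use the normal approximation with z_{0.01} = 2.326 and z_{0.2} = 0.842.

n = 79

Fisher's z: C = ½·ln((1+r)/(1−r)) = ½·ln(2.0769) = 0.3654.
n = ((z_{α/2} + z_β)/C)² + 3.
(2.326 + 0.842) / 0.3654 = 3.168 / 0.3654 = 8.670.
n = 8.670² + 3 = 75.17 + 3 = 78.2.
Round up.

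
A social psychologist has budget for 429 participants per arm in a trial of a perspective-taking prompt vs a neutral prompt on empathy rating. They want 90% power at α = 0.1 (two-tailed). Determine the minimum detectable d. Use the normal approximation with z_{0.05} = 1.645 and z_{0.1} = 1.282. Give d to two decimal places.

d_min ≈ 0.20

For two independent groups of n = 429 each: d_min = (z_{α/2} + z_β)·√(2/n).
z-sum = 1.645 + 1.282 = 2.927.
d_min = 2.927 × √(2/429) = 2.927 × 0.0683 = 0.200.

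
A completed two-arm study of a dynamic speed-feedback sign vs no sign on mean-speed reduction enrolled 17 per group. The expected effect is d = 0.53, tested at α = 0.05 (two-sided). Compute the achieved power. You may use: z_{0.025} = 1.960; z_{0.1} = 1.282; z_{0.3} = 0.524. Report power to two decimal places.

For two equal groups, power = Φ(d·√(n/2) − z_{α/2}).
d·√(n/2) = 0.53 × √(17/2) = 0.53 × 2.915 = 1.545.
z_β = 1.545 − 1.960 = -0.415.
Power = Φ(-0.415) = 0.339.

power ≈ 0.34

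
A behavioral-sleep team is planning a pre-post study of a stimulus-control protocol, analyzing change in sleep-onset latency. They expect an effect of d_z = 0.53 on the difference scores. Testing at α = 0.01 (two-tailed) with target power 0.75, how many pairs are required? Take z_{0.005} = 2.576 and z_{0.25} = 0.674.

For a paired (one-sample on differences) test: n = ((z_{α/2} + z_β) / d)².
z_{α/2} + z_β = 2.576 + 0.674 = 3.250.
n = (3.250 / 0.53)² = 6.132² = 37.60.
Round up.

n = 38 pairs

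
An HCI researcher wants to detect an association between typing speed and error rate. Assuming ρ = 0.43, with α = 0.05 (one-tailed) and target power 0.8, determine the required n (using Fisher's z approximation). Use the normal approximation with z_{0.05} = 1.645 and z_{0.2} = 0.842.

n = 33

Fisher's z: C = ½·ln((1+r)/(1−r)) = ½·ln(2.5088) = 0.4599.
n = ((z_{α} + z_β)/C)² + 3.
(1.645 + 0.842) / 0.4599 = 2.487 / 0.4599 = 5.408.
n = 5.408² + 3 = 29.24 + 3 = 32.2.
Round up.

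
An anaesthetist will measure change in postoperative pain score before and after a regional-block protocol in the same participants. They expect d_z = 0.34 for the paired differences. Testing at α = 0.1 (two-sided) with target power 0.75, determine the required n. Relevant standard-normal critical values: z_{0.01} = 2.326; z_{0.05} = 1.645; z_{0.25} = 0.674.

n = 47 pairs

For a paired (one-sample on differences) test: n = ((z_{α/2} + z_β) / d)².
z_{α/2} + z_β = 1.645 + 0.674 = 2.319.
n = (2.319 / 0.34)² = 6.821² = 46.52.
Round up.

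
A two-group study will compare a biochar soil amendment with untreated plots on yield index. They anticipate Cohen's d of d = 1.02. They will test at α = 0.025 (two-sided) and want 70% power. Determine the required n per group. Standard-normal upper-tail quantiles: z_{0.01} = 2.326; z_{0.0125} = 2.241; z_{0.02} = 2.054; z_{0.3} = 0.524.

n = 15 per group

For two independent groups with equal n: n = 2·((z_{α/2} + z_β) / d)².
z_{α/2} + z_β = 2.241 + 0.524 = 2.765.
n = 2 × (2.765 / 1.02)² = 2 × 2.711² = 2 × 7.35 = 14.7.
Round up to the next whole participant.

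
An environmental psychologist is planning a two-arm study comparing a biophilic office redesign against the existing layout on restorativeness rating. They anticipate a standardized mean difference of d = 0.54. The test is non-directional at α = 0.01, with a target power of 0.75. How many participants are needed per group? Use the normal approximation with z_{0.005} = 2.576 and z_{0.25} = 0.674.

For two independent groups with equal n: n = 2·((z_{α/2} + z_β) / d)².
z_{α/2} + z_β = 2.576 + 0.674 = 3.250.
n = 2 × (3.250 / 0.54)² = 2 × 6.019² = 2 × 36.22 = 72.4.
Round up to the next whole participant.

n = 73 per group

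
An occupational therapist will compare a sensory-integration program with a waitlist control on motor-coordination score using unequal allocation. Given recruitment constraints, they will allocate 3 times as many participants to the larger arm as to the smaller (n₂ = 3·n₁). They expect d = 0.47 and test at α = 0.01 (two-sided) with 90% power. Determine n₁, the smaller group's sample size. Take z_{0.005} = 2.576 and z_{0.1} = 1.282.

With allocation ratio k = n₂/n₁ = 3, Var(x̄₁−x̄₂) = σ²(1/n₁ + 1/(k·n₁)) = σ²·(k+1)/(k·n₁).
So n₁ = (1 + 1/k)·((z_{α/2} + z_β)/d)² = 1.333 × (3.858/0.47)².
n₁ = 1.333 × 67.38 = 89.8.
Round up: n₁ = 90, giving n₂ = 3 × 90 = 270.

n₁ = 90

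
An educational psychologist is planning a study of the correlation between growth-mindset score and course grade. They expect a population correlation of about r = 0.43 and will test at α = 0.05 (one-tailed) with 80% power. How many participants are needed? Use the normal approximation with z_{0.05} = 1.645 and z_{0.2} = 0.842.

n = 33

Fisher's z: C = ½·ln((1+r)/(1−r)) = ½·ln(2.5088) = 0.4599.
n = ((z_{α} + z_β)/C)² + 3.
(1.645 + 0.842) / 0.4599 = 2.487 / 0.4599 = 5.408.
n = 5.408² + 3 = 29.24 + 3 = 32.2.
Round up.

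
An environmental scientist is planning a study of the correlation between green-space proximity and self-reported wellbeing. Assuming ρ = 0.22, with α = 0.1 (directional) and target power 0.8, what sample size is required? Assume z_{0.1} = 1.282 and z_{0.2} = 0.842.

n = 94

Fisher's z: C = ½·ln((1+r)/(1−r)) = ½·ln(1.5641) = 0.2237.
n = ((z_{α} + z_β)/C)² + 3.
(1.282 + 0.842) / 0.2237 = 2.124 / 0.2237 = 9.495.
n = 9.495² + 3 = 90.15 + 3 = 93.2.
Round up.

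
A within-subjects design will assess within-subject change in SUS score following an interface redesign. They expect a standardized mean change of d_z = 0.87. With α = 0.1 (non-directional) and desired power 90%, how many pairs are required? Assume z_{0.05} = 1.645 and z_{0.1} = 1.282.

n = 12 pairs

For a paired (one-sample on differences) test: n = ((z_{α/2} + z_β) / d)².
z_{α/2} + z_β = 1.645 + 1.282 = 2.927.
n = (2.927 / 0.87)² = 3.364² = 11.32.
Round up.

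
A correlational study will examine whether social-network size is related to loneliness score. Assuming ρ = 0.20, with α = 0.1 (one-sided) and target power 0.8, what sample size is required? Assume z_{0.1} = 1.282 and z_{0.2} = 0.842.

n = 113

Fisher's z: C = ½·ln((1+r)/(1−r)) = ½·ln(1.5000) = 0.2027.
n = ((z_{α} + z_β)/C)² + 3.
(1.282 + 0.842) / 0.2027 = 2.124 / 0.2027 = 10.479.
n = 10.479² + 3 = 109.80 + 3 = 112.8.
Round up.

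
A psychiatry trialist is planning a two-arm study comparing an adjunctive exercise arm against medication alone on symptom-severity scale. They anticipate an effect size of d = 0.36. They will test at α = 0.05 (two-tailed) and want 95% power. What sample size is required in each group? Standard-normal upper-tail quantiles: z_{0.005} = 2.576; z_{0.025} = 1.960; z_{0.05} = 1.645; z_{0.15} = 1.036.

For two independent groups with equal n: n = 2·((z_{α/2} + z_β) / d)².
z_{α/2} + z_β = 1.960 + 1.645 = 3.605.
n = 2 × (3.605 / 0.36)² = 2 × 10.014² = 2 × 100.28 = 200.6.
Round up to the next whole participant.

n = 201 per group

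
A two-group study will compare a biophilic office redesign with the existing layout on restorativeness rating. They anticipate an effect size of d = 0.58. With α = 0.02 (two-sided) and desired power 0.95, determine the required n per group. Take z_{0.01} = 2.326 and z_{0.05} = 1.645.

n = 94 per group

For two independent groups with equal n: n = 2·((z_{α/2} + z_β) / d)².
z_{α/2} + z_β = 2.326 + 1.645 = 3.971.
n = 2 × (3.971 / 0.58)² = 2 × 6.847² = 2 × 46.88 = 93.8.
Round up to the next whole participant.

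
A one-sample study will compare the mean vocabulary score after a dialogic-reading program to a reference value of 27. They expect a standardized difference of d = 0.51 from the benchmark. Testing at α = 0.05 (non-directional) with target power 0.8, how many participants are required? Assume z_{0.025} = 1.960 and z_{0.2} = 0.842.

n = 31

For a one-sample test: n = ((z_{α/2} + z_β) / d)².
z_{α/2} + z_β = 1.960 + 0.842 = 2.802.
n = (2.802 / 0.51)² = 5.494² = 30.19.
Round up.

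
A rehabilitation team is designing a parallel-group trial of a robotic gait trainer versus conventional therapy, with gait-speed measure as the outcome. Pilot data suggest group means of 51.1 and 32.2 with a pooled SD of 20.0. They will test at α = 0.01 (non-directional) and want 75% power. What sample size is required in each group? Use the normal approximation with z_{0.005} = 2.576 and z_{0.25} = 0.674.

Cohen's d = |M₁ − M₂| / SD_pooled = |51.1 − 32.2| / 20.0 = 18.9 / 20.0 = 0.945.
For two independent groups with equal n: n = 2·((z_{α/2} + z_β) / d)².
z_{α/2} + z_β = 2.576 + 0.674 = 3.250.
n = 2 × (3.250 / 0.945)² = 2 × 3.439² = 2 × 11.83 = 23.7.
Round up to the next whole participant.

n = 24 per group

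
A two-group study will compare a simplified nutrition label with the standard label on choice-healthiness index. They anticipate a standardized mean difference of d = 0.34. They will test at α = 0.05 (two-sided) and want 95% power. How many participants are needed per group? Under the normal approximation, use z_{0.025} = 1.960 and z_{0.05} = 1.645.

For two independent groups with equal n: n = 2·((z_{α/2} + z_β) / d)².
z_{α/2} + z_β = 1.960 + 1.645 = 3.605.
n = 2 × (3.605 / 0.34)² = 2 × 10.603² = 2 × 112.42 = 224.8.
Round up to the next whole participant.

n = 225 per group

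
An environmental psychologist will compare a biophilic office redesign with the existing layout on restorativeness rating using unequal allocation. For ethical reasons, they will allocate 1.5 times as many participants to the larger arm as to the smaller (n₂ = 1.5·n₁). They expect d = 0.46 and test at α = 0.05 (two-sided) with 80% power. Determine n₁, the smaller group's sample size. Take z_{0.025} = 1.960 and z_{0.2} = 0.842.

With allocation ratio k = n₂/n₁ = 1.5, Var(x̄₁−x̄₂) = σ²(1/n₁ + 1/(k·n₁)) = σ²·(k+1)/(k·n₁).
So n₁ = (1 + 1/k)·((z_{α/2} + z_β)/d)² = 1.667 × (2.802/0.46)².
n₁ = 1.667 × 37.10 = 61.8.
Round up: n₁ = 62, giving n₂ = 1.5 × 62 = 93.

n₁ = 62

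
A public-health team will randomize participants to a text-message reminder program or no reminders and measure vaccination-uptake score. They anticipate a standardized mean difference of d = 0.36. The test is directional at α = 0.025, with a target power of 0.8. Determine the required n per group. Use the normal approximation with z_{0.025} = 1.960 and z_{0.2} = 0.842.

For two independent groups with equal n: n = 2·((z_{α} + z_β) / d)².
z_{α} + z_β = 1.960 + 0.842 = 2.802.
n = 2 × (2.802 / 0.36)² = 2 × 7.783² = 2 × 60.58 = 121.2.
Round up to the next whole participant.

n = 122 per group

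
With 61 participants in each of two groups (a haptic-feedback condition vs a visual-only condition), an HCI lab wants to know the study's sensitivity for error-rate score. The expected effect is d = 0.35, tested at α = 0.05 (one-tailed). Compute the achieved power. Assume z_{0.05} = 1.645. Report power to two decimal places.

For two equal groups, power = Φ(d·√(n/2) − z_{α}).
d·√(n/2) = 0.35 × √(61/2) = 0.35 × 5.523 = 1.933.
z_β = 1.933 − 1.645 = 0.288.
Power = Φ(0.288) = 0.613.

power ≈ 0.61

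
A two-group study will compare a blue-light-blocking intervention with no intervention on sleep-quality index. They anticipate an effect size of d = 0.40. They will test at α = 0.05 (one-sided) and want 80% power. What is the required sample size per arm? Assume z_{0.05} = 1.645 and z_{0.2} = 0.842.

n = 78 per group

For two independent groups with equal n: n = 2·((z_{α} + z_β) / d)².
z_{α} + z_β = 1.645 + 0.842 = 2.487.
n = 2 × (2.487 / 0.40)² = 2 × 6.218² = 2 × 38.66 = 77.3.
Round up to the next whole participant.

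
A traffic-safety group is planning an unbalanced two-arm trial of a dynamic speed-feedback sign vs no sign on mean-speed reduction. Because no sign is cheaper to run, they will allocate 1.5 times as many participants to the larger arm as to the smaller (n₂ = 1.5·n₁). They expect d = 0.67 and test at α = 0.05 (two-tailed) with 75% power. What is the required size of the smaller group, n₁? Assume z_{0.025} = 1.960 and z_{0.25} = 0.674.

With allocation ratio k = n₂/n₁ = 1.5, Var(x̄₁−x̄₂) = σ²(1/n₁ + 1/(k·n₁)) = σ²·(k+1)/(k·n₁).
So n₁ = (1 + 1/k)·((z_{α/2} + z_β)/d)² = 1.667 × (2.634/0.67)².
n₁ = 1.667 × 15.46 = 25.8.
Round up: n₁ = 26, giving n₂ = 1.5 × 26 = 39.

n₁ = 26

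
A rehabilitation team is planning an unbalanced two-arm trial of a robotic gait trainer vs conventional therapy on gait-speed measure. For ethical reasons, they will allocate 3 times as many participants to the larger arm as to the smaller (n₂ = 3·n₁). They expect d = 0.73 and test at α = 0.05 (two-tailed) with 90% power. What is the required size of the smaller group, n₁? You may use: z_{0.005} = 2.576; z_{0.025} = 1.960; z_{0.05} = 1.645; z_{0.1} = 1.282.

With allocation ratio k = n₂/n₁ = 3, Var(x̄₁−x̄₂) = σ²(1/n₁ + 1/(k·n₁)) = σ²·(k+1)/(k·n₁).
So n₁ = (1 + 1/k)·((z_{α/2} + z_β)/d)² = 1.333 × (3.242/0.73)².
n₁ = 1.333 × 19.72 = 26.3.
Round up: n₁ = 27, giving n₂ = 3 × 27 = 81.

n₁ = 27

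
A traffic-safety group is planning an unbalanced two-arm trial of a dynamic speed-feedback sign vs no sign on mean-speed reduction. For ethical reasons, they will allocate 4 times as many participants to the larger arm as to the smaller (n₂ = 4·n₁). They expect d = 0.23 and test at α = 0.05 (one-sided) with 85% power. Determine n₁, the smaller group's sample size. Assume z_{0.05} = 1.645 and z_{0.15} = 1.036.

n₁ = 170

With allocation ratio k = n₂/n₁ = 4, Var(x̄₁−x̄₂) = σ²(1/n₁ + 1/(k·n₁)) = σ²·(k+1)/(k·n₁).
So n₁ = (1 + 1/k)·((z_{α} + z_β)/d)² = 1.250 × (2.681/0.23)².
n₁ = 1.250 × 135.87 = 169.8.
Round up: n₁ = 170, giving n₂ = 4 × 170 = 680.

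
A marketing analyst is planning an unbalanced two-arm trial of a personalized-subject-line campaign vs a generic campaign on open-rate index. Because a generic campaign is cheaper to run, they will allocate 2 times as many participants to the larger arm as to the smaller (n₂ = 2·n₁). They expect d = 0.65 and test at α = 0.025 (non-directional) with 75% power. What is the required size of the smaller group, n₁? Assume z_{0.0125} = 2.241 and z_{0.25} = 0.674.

With allocation ratio k = n₂/n₁ = 2, Var(x̄₁−x̄₂) = σ²(1/n₁ + 1/(k·n₁)) = σ²·(k+1)/(k·n₁).
So n₁ = (1 + 1/k)·((z_{α/2} + z_β)/d)² = 1.500 × (2.915/0.65)².
n₁ = 1.500 × 20.11 = 30.2.
Round up: n₁ = 31, giving n₂ = 2 × 31 = 62.

n₁ = 31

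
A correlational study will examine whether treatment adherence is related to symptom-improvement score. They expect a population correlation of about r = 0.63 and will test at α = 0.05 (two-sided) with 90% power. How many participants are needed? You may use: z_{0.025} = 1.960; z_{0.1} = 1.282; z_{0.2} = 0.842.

Fisher's z: C = ½·ln((1+r)/(1−r)) = ½·ln(4.4054) = 0.7414.
n = ((z_{α/2} + z_β)/C)² + 3.
(1.960 + 1.282) / 0.7414 = 3.242 / 0.7414 = 4.373.
n = 4.373² + 3 = 19.12 + 3 = 22.1.
Round up.

n = 23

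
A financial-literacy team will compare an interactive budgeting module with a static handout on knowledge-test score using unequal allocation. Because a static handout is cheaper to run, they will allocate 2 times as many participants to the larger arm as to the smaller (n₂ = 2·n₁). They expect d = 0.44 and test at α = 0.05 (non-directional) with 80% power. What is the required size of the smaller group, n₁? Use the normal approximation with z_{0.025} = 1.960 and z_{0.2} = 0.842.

With allocation ratio k = n₂/n₁ = 2, Var(x̄₁−x̄₂) = σ²(1/n₁ + 1/(k·n₁)) = σ²·(k+1)/(k·n₁).
So n₁ = (1 + 1/k)·((z_{α/2} + z_β)/d)² = 1.500 × (2.802/0.44)².
n₁ = 1.500 × 40.55 = 60.8.
Round up: n₁ = 61, giving n₂ = 2 × 61 = 122.

n₁ = 61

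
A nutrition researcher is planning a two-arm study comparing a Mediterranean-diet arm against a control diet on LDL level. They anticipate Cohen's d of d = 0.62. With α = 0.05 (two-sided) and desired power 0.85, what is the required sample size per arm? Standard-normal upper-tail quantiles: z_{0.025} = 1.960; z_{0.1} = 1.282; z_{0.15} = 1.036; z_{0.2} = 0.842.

For two independent groups with equal n: n = 2·((z_{α/2} + z_β) / d)².
z_{α/2} + z_β = 1.960 + 1.036 = 2.996.
n = 2 × (2.996 / 0.62)² = 2 × 4.832² = 2 × 23.35 = 46.7.
Round up to the next whole participant.

n = 47 per group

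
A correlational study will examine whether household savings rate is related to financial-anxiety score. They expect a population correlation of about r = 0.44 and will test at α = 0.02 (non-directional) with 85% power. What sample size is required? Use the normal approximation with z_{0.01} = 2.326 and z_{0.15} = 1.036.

n = 54

Fisher's z: C = ½·ln((1+r)/(1−r)) = ½·ln(2.5714) = 0.4722.
n = ((z_{α/2} + z_β)/C)² + 3.
(2.326 + 1.036) / 0.4722 = 3.362 / 0.4722 = 7.120.
n = 7.120² + 3 = 50.69 + 3 = 53.7.
Round up.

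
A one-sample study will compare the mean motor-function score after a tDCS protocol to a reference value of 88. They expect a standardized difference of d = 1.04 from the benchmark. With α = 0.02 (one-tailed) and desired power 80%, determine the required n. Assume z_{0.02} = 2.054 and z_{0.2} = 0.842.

For a one-sample test: n = ((z_{α} + z_β) / d)².
z_{α} + z_β = 2.054 + 0.842 = 2.896.
n = (2.896 / 1.04)² = 2.785² = 7.75.
Round up.

n = 8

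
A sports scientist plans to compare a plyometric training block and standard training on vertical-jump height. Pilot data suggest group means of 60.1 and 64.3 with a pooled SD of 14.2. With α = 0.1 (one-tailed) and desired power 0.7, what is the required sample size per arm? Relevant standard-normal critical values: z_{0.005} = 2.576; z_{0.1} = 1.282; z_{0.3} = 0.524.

Cohen's d = |M₁ − M₂| / SD_pooled = |60.1 − 64.3| / 14.2 = 4.2 / 14.2 = 0.296.
For two independent groups with equal n: n = 2·((z_{α} + z_β) / d)².
z_{α} + z_β = 1.282 + 0.524 = 1.806.
n = 2 × (1.806 / 0.296)² = 2 × 6.101² = 2 × 37.23 = 74.5.
Round up to the next whole participant.

n = 75 per group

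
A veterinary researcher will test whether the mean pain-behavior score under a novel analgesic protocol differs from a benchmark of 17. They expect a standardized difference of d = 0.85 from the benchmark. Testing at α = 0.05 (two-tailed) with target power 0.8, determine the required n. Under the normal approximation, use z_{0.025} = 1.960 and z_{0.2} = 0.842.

For a one-sample test: n = ((z_{α/2} + z_β) / d)².
z_{α/2} + z_β = 1.960 + 0.842 = 2.802.
n = (2.802 / 0.85)² = 3.296² = 10.87.
Round up.

n = 11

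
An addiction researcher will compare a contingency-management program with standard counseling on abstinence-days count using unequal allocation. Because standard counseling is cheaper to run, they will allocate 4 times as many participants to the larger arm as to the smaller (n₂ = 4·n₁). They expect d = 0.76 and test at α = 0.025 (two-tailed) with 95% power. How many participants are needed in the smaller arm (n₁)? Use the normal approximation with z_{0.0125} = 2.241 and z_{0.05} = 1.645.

With allocation ratio k = n₂/n₁ = 4, Var(x̄₁−x̄₂) = σ²(1/n₁ + 1/(k·n₁)) = σ²·(k+1)/(k·n₁).
So n₁ = (1 + 1/k)·((z_{α/2} + z_β)/d)² = 1.250 × (3.886/0.76)².
n₁ = 1.250 × 26.14 = 32.7.
Round up: n₁ = 33, giving n₂ = 4 × 33 = 132.

n₁ = 33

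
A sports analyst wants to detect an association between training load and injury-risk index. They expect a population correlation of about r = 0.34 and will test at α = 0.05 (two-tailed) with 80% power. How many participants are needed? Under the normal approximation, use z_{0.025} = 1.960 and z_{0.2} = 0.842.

n = 66

Fisher's z: C = ½·ln((1+r)/(1−r)) = ½·ln(2.0303) = 0.3541.
n = ((z_{α/2} + z_β)/C)² + 3.
(1.960 + 0.842) / 0.3541 = 2.802 / 0.3541 = 7.913.
n = 7.913² + 3 = 62.62 + 3 = 65.6.
Round up.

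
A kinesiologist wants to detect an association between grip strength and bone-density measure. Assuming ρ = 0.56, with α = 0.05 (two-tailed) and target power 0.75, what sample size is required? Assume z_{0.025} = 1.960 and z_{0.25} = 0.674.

n = 21

Fisher's z: C = ½·ln((1+r)/(1−r)) = ½·ln(3.5455) = 0.6328.
n = ((z_{α/2} + z_β)/C)² + 3.
(1.960 + 0.674) / 0.6328 = 2.634 / 0.6328 = 4.162.
n = 4.162² + 3 = 17.33 + 3 = 20.3.
Round up.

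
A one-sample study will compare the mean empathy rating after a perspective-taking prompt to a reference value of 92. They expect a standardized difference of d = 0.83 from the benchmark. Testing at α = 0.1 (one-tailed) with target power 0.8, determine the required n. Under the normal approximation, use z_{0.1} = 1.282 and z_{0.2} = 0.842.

For a one-sample test: n = ((z_{α} + z_β) / d)².
z_{α} + z_β = 1.282 + 0.842 = 2.124.
n = (2.124 / 0.83)² = 2.559² = 6.55.
Round up.

n = 7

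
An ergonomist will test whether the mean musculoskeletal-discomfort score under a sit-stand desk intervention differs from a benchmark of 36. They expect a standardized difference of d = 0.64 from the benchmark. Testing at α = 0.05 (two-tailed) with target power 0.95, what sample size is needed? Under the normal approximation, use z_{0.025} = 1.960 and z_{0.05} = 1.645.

For a one-sample test: n = ((z_{α/2} + z_β) / d)².
z_{α/2} + z_β = 1.960 + 1.645 = 3.605.
n = (3.605 / 0.64)² = 5.633² = 31.73.
Round up.

n = 32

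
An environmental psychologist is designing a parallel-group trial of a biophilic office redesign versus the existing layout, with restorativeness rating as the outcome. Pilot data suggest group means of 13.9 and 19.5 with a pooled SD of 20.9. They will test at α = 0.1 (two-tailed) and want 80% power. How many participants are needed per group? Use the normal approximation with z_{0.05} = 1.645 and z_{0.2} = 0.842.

Cohen's d = |M₁ − M₂| / SD_pooled = |13.9 − 19.5| / 20.9 = 5.6 / 20.9 = 0.268.
For two independent groups with equal n: n = 2·((z_{α/2} + z_β) / d)².
z_{α/2} + z_β = 1.645 + 0.842 = 2.487.
n = 2 × (2.487 / 0.268)² = 2 × 9.280² = 2 × 86.12 = 172.2.
Round up to the next whole participant.

n = 173 per group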